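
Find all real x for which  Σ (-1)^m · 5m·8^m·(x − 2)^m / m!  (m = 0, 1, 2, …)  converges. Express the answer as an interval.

(−∞, ∞)

Apply the ratio test: |a_{m+1}| / |a_m| = 5(m+1)/5m · 8 · 1/(m+1), which tends to 0 as m → ∞.
The limit is 0, so the series converges for all x; R = ∞.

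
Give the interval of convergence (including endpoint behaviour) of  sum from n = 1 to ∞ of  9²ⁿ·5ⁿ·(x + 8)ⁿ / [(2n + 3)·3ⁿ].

[-1081/135, -1079/135)

Ratio test: |a_{n+1}/a_n| = [(2n + 3)/(2(n+1) + 3)] · 81·5/3 → 135 as n → ∞.
Thus R = 1/(135) = 1/135.
When x = -1079/135, comparison with the harmonic series Σ 1/n shows the series diverges.
Check x = -1081/135: convergence follows from the alternating series test (terms decrease monotonically to 0).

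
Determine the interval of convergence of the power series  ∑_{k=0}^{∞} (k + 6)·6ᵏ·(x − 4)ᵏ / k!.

Ratio test: |a_{k+1}/a_k| = ((k+1) + 6)/(k + 6) · 6 · 1/(k+1) → 0 as k → ∞.
The ratio tends to 0 regardless of x, hence R = ∞.

(−∞, ∞)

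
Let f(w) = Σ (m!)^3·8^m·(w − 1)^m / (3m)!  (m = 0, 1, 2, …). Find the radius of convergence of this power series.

R = 27/8

Ratio test: |a_{m+1}/a_m| = (m+1)³/[(3m+1)·(3m+2)·(3m+3)] · 8 → 8/27 as m → ∞.
Thus R = 1/(8/27) = 27/8.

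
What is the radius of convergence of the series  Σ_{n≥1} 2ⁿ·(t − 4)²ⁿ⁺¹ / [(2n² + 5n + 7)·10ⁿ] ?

R = √5

Ratio test: |a_{n+1}/a_n| = [(2n² + 5n + 7)/(2(n+1)² + 5(n+1) + 7)] · 2/10 → 1/5 as n → ∞.
Successive powers of (t − 4) differ by 2, so the series converges when |t − 4|² · 1/5 < 1, i.e. |t − 4| < √(5). So R = √5.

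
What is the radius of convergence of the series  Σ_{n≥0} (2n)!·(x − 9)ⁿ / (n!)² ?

R = 1/4

By the ratio test, |a_{n+1}/a_n| = (2n+1)·(2n+2)/(n+1)² → 4.
Hence the series converges for |x − 9| < 1/(4) = 1/4, so the radius of convergence is 1/4.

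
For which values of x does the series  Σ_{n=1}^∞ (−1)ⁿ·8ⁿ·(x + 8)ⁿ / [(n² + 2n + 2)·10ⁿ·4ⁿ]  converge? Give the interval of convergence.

The ratio of consecutive coefficients is [(n² + 2n + 2)/((n+1)² + 2(n+1) + 2)] · 8/(10·4) → 1/5.
Hence the series converges for |x + 8| < 1/(1/5) = 5, so the radius of convergence is 5.
Check x = -3: absolute convergence follows by limit comparison with Σ 1/n².
Endpoint x = -13: absolute convergence follows by limit comparison with Σ 1/n².

[-13, -3]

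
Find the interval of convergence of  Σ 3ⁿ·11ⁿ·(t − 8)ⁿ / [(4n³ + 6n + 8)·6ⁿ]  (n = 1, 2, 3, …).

The ratio of consecutive coefficients is [(4n³ + 6n + 8)/(4(n+1)³ + 6(n+1) + 8)] · 3·11/6 → 11/2.
The series converges when 11/2 · |t − 8| < 1, giving R = 2/11.
At t = 90/11: the terms are on the order of 1/n³, so the series converges absolutely by comparison with the p-series (p = 3 > 1).
When t = 86/11, the terms are on the order of 1/n³, so the series converges absolutely by comparison with the p-series (p = 3 > 1).

[86/11, 90/11]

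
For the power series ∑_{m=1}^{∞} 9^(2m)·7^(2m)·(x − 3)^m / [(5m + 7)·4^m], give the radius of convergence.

The ratio of consecutive coefficients is [(5m + 7)/(5(m+1) + 7)] · 81·49/4 → 3969/4.
Convergence for |x − 3| · 3969/4 < 1, i.e. |x − 3| < 4/3969. So R = 4/3969.

R = 4/3969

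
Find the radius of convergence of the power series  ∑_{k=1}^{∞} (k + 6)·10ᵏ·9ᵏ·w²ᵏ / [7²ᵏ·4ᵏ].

R = 7√10/15

By the ratio test, |a_{k+1}/a_k| = [((k+1) + 6)/(k + 6)] · 10·9/(49·4) → 45/98.
Successive powers of w differ by 2, so the series converges when |w|² · 45/98 < 1, i.e. |w| < √(98/45). So R = 7√10/15.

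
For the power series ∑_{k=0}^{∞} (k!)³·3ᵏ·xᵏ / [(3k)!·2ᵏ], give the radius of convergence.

R = 18

Apply the ratio test: |a_{k+1}| / |a_k| = (k+1)³/[(3k+1)·(3k+2)·(3k+3)] · 3/2, which tends to 1/18 as k → ∞.
Convergence for |x| · 1/18 < 1, i.e. |x| < 18. So R = 18.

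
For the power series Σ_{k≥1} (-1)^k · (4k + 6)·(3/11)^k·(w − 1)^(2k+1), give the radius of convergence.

Ratio test: |a_{k+1}/a_k| = [(4(k+1) + 6)/(4k + 6)] · 3/11 → 3/11 as k → ∞.
Writing y = (w − 1)², the series in y has radius 11/3, so |w − 1| < √(11/3) and R = √33/3.

R = √33/3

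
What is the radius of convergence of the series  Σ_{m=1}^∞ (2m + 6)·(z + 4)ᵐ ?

R = 1

Ratio test: |a_{m+1}/a_m| = (2(m+1) + 6)/(2m + 6) → 1 as m → ∞.
So the series converges when |z + 4| < 1 and diverges when |z + 4| > 1; R = 1.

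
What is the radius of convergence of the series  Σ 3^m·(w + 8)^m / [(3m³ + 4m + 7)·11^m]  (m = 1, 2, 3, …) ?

The ratio of consecutive coefficients is [(3m³ + 4m + 7)/(3(m+1)³ + 4(m+1) + 7)] · 3/11 → 3/11.
Thus R = 1/(3/11) = 11/3.

R = 11/3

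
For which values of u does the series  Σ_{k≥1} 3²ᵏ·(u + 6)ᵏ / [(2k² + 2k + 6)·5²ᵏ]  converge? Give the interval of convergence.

Apply the ratio test: |a_{k+1}| / |a_k| = [(2k² + 2k + 6)/(2(k+1)² + 2(k+1) + 6)] · 9/25, which tends to 9/25 as k → ∞.
The series converges when 9/25 · |u + 6| < 1, giving R = 25/9.
Check u = -29/9: absolute convergence follows by limit comparison with Σ 1/k².
Check u = -79/9: the terms are on the order of 1/k², so the series converges absolutely by comparison with the p-series (p = 2 > 1).

[-79/9, -29/9]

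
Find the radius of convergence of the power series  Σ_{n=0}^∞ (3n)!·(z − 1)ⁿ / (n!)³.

By the ratio test, |a_{n+1}/a_n| = (3n+1)·(3n+2)·(3n+3)/(n+1)³ → 27.
Thus R = 1/(27) = 1/27.

R = 1/27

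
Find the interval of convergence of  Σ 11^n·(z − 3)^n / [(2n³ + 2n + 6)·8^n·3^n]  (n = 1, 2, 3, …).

[9/11, 57/11]

Apply the ratio test: |a_{n+1}| / |a_n| = [(2n³ + 2n + 6)/(2(n+1)³ + 2(n+1) + 6)] · 11/(8·3), which tends to 11/24 as n → ∞.
Thus R = 1/(11/24) = 24/11.
Check z = 57/11: absolute convergence follows by limit comparison with Σ 1/n³.
Check z = 9/11: absolute convergence follows by limit comparison with Σ 1/n³.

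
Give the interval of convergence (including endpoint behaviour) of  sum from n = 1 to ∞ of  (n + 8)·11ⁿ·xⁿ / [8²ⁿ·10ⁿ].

By the ratio test, |a_{n+1}/a_n| = [((n+1) + 8)/(n + 8)] · 11/(64·10) → 11/640.
Hence the series converges for |x| < 1/(11/640) = 640/11, so the radius of convergence is 640/11.
At x = 640/11: the n-th term does not approach 0; divergence by the term test.
Check x = -640/11: the terms do not tend to 0, so the series diverges.

(-640/11, 640/11)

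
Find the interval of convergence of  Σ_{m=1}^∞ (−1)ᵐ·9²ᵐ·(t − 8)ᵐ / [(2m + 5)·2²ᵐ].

Ratio test: |a_{m+1}/a_m| = [(2m + 5)/(2(m+1) + 5)] · 81/4 → 81/4 as m → ∞.
Convergence for |t − 8| · 81/4 < 1, i.e. |t − 8| < 4/81. So R = 4/81.
At t = 652/81: convergence follows from the alternating series test (terms decrease monotonically to 0).
Endpoint t = 644/81: the terms behave like c/m; limit comparison with the harmonic series gives divergence.

(644/81, 652/81]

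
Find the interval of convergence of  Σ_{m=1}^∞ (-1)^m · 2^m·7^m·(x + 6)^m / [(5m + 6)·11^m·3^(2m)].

Ratio test: |a_{m+1}/a_m| = [(5m + 6)/(5(m+1) + 6)] · 2·7/(11·9) → 14/99 as m → ∞.
Convergence for |x + 6| · 14/99 < 1, i.e. |x + 6| < 99/14. So R = 99/14.
When x = 15/14, convergence follows from the alternating series test (terms decrease monotonically to 0).
Check x = -183/14: the terms are asymptotic to a nonzero constant times 1/m, so the series diverges by limit comparison with Σ 1/m.

(-183/14, 15/14]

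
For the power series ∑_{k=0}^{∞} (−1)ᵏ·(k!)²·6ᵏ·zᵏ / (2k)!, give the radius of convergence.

Apply the ratio test: |a_{k+1}| / |a_k| = (k+1)²/[(2k+1)·(2k+2)] · 6, which tends to 3/2 as k → ∞.
The series converges when 3/2 · |z| < 1, giving R = 2/3.

R = 2/3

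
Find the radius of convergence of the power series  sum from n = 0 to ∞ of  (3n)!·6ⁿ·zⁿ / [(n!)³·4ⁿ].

R = 2/81

Apply the ratio test: |a_{n+1}| / |a_n| = (3n+1)·(3n+2)·(3n+3)/(n+1)³ · 6/4, which tends to 81/2 as n → ∞.
Hence the series converges for |z| < 1/(81/2) = 2/81, so the radius of convergence is 2/81.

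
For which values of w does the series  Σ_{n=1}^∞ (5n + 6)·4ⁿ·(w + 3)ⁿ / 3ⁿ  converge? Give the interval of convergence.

(-15/4, -9/4)

The ratio of consecutive coefficients is [(5(n+1) + 6)/(5n + 6)] · 4/3 → 4/3.
Thus R = 1/(4/3) = 3/4.
Check w = -9/4: the n-th term does not approach 0; divergence by the term test.
Check w = -15/4: the terms do not tend to 0, so the series diverges.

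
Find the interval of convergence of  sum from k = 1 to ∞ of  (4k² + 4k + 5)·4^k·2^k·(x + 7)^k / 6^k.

The ratio of consecutive coefficients is [(4(k+1)² + 4(k+1) + 5)/(4k² + 4k + 5)] · 4·2/6 → 4/3.
Hence the series converges for |x + 7| < 1/(4/3) = 3/4, so the radius of convergence is 3/4.
Endpoint x = -25/4: the k-th term does not approach 0; divergence by the term test.
Endpoint x = -31/4: the k-th term does not approach 0; divergence by the term test.

(-31/4, -25/4)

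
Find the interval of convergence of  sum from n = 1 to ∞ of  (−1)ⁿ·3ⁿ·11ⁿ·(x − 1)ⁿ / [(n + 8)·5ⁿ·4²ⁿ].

Apply the ratio test: |a_{n+1}| / |a_n| = [(n + 8)/((n+1) + 8)] · 3·11/(5·16), which tends to 33/80 as n → ∞.
Convergence for |x − 1| · 33/80 < 1, i.e. |x − 1| < 80/33. So R = 80/33.
When x = 113/33, the terms alternate in sign and decrease monotonically to 0 in absolute value (size ~ c/n), so the alternating series test gives convergence.
When x = -47/33, the terms behave like c/n; limit comparison with the harmonic series gives divergence.

(-47/33, 113/33]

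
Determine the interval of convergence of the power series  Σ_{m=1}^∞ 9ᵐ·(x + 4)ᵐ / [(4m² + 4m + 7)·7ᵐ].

The ratio of consecutive coefficients is [(4m² + 4m + 7)/(4(m+1)² + 4(m+1) + 7)] · 9/7 → 9/7.
Convergence for |x + 4| · 9/7 < 1, i.e. |x + 4| < 7/9. So R = 7/9.
Endpoint x = -29/9: absolute convergence follows by limit comparison with Σ 1/m².
When x = -43/9, the series is dominated by a constant times Σ 1/m², which converges (p = 2 > 1).

[-43/9, -29/9]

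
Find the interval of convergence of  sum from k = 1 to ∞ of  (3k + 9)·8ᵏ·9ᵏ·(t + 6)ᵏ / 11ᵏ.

Ratio test: |a_{k+1}/a_k| = [(3(k+1) + 9)/(3k + 9)] · 8·9/11 → 72/11 as k → ∞.
Hence the series converges for |t + 6| < 1/(72/11) = 11/72, so the radius of convergence is 11/72.
When t = -421/72, the k-th term does not approach 0; divergence by the term test.
Endpoint t = -443/72: the terms do not tend to 0, so the series diverges.

(-443/72, -421/72)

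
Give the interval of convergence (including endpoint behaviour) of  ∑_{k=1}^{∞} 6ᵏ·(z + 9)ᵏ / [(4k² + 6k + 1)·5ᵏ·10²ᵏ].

[-277/3, 223/3]

By the ratio test, |a_{k+1}/a_k| = [(4k² + 6k + 1)/(4(k+1)² + 6(k+1) + 1)] · 6/(5·100) → 3/250.
The series converges when 3/250 · |z + 9| < 1, giving R = 250/3.
When z = 223/3, absolute convergence follows by limit comparison with Σ 1/k².
At z = -277/3: the terms are on the order of 1/k², so the series converges absolutely by comparison with the p-series (p = 2 > 1).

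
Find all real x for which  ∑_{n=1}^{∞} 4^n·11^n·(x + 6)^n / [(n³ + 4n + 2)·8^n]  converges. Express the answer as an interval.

By the ratio test, |a_{n+1}/a_n| = [(n³ + 4n + 2)/((n+1)³ + 4(n+1) + 2)] · 4·11/8 → 11/2.
Hence the series converges for |x + 6| < 1/(11/2) = 2/11, so the radius of convergence is 2/11.
When x = -64/11, absolute convergence follows by limit comparison with Σ 1/n³.
When x = -68/11, absolute convergence follows by limit comparison with Σ 1/n³.

[-68/11, -64/11]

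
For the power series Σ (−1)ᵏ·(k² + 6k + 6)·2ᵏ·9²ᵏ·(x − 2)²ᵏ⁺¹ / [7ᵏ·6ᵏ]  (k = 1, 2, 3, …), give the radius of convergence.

Apply the ratio test: |a_{k+1}| / |a_k| = [((k+1)² + 6(k+1) + 6)/(k² + 6k + 6)] · 2·81/(7·6), which tends to 27/7 as k → ∞.
Since the exponent of (x − 2) increases by 2 each term, convergence requires |x − 2|² < 7/27, hence R = √21/9.

R = √21/9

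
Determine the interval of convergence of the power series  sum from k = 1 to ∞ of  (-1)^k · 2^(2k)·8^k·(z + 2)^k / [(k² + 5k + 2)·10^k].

Ratio test: |a_{k+1}/a_k| = [(k² + 5k + 2)/((k+1)² + 5(k+1) + 2)] · 4·8/10 → 16/5 as k → ∞.
The series converges when 16/5 · |z + 2| < 1, giving R = 5/16.
Check z = -27/16: absolute convergence follows by limit comparison with Σ 1/k².
When z = -37/16, absolute convergence follows by limit comparison with Σ 1/k².

[-37/16, -27/16]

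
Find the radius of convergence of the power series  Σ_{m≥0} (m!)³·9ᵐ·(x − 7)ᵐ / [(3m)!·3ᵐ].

R = 9

Apply the ratio test: |a_{m+1}| / |a_m| = (m+1)³/[(3m+1)·(3m+2)·(3m+3)] · 9/3, which tends to 1/9 as m → ∞.
Thus R = 1/(1/9) = 9.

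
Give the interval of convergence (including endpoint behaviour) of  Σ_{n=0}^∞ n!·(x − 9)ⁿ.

By the ratio test, |a_{n+1}/a_n| = (n+1) → ∞.
The ratio grows without bound, so the series diverges whenever (x − 9) ≠ 0; it converges only at x = 9. R = 0.

{9}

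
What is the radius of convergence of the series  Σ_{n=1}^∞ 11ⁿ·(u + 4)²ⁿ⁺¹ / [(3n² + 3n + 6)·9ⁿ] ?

The ratio of consecutive coefficients is [(3n² + 3n + 6)/(3(n+1)² + 3(n+1) + 6)] · 11/9 → 11/9.
Since the exponent of (u + 4) increases by 2 each term, convergence requires |u + 4|² < 9/11, hence R = 3√11/11.

R = 3√11/11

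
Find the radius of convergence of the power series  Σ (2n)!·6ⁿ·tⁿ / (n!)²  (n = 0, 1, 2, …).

R = 1/24

Apply the ratio test: |a_{n+1}| / |a_n| = (2n+1)·(2n+2)/(n+1)² · 6, which tends to 24 as n → ∞.
The series converges when 24 · |t| < 1, giving R = 1/24.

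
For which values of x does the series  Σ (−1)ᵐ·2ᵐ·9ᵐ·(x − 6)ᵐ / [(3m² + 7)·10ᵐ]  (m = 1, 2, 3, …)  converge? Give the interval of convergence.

[49/9, 59/9]

The ratio of consecutive coefficients is [(3m² + 7)/(3(m+1)² + 7)] · 2·9/10 → 9/5.
The series converges when 9/5 · |x − 6| < 1, giving R = 5/9.
When x = 59/9, absolute convergence follows by limit comparison with Σ 1/m².
Check x = 49/9: the series is dominated by a constant times Σ 1/m², which converges (p = 2 > 1).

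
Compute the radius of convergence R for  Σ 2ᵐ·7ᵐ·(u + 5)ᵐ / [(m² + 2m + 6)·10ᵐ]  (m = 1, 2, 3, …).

R = 5/7

By the ratio test, |a_{m+1}/a_m| = [(m² + 2m + 6)/((m+1)² + 2(m+1) + 6)] · 2·7/10 → 7/5.
Convergence for |u + 5| · 7/5 < 1, i.e. |u + 5| < 5/7. So R = 5/7.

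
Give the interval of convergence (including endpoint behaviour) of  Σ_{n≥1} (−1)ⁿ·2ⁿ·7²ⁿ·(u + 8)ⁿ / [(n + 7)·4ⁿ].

Apply the ratio test: |a_{n+1}| / |a_n| = [(n + 7)/((n+1) + 7)] · 2·49/4, which tends to 49/2 as n → ∞.
Convergence for |u + 8| · 49/2 < 1, i.e. |u + 8| < 2/49. So R = 2/49.
Endpoint u = -390/49: an alternating series whose terms decrease to 0 in absolute value, so it converges by the Leibniz criterion.
When u = -394/49, the terms behave like c/n; limit comparison with the harmonic series gives divergence.

(-394/49, -390/49]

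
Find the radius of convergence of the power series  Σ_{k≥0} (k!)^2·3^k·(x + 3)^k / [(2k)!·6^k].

By the ratio test, |a_{k+1}/a_k| = (k+1)²/[(2k+1)·(2k+2)] · 3/6 → 1/8.
The series converges when 1/8 · |x + 3| < 1, giving R = 8.

R = 8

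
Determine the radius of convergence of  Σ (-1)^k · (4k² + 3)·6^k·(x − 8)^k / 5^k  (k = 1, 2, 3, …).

By the ratio test, |a_{k+1}/a_k| = [(4(k+1)² + 3)/(4k² + 3)] · 6/5 → 6/5.
Hence the series converges for |x − 8| < 1/(6/5) = 5/6, so the radius of convergence is 5/6.

R = 5/6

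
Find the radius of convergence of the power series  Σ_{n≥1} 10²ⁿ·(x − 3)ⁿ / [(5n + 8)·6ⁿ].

The ratio of consecutive coefficients is [(5n + 8)/(5(n+1) + 8)] · 100/6 → 50/3.
Convergence for |x − 3| · 50/3 < 1, i.e. |x − 3| < 3/50. So R = 3/50.

R = 3/50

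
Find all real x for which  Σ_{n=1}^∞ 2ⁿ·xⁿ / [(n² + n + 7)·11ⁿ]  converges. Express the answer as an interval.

[-11/2, 11/2]

By the ratio test, |a_{n+1}/a_n| = [(n² + n + 7)/((n+1)² + (n+1) + 7)] · 2/11 → 2/11.
Hence the series converges for |x| < 1/(2/11) = 11/2, so the radius of convergence is 11/2.
Endpoint x = 11/2: the series is dominated by a constant times Σ 1/n², which converges (p = 2 > 1).
When x = -11/2, the series is dominated by a constant times Σ 1/n², which converges (p = 2 > 1).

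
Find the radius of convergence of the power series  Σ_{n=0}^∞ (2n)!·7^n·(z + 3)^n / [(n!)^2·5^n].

R = 5/28

Ratio test: |a_{n+1}/a_n| = (2n+1)·(2n+2)/(n+1)² · 7/5 → 28/5 as n → ∞.
Hence the series converges for |z + 3| < 1/(28/5) = 5/28, so the radius of convergence is 5/28.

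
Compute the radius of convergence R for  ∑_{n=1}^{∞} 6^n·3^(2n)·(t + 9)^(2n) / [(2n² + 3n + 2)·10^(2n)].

Apply the ratio test: |a_{n+1}| / |a_n| = [(2n² + 3n + 2)/(2(n+1)² + 3(n+1) + 2)] · 6·9/100, which tends to 27/50 as n → ∞.
Writing y = (t + 9)², the series in y has radius 50/27, so |t + 9| < √(50/27) and R = 5√6/9.

R = 5√6/9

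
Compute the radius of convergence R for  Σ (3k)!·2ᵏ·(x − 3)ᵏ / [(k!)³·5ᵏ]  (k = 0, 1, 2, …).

Ratio test: |a_{k+1}/a_k| = (3k+1)·(3k+2)·(3k+3)/(k+1)³ · 2/5 → 54/5 as k → ∞.
Thus R = 1/(54/5) = 5/54.

R = 5/54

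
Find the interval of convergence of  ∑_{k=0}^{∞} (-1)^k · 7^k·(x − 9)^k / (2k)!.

(−∞, ∞)

Ratio test: |a_{k+1}/a_k| = 7 · 1/[(2k+1)·(2k+2)] → 0 as k → ∞.
Since the limit is 0 < 1 for every x, the series converges on all of ℝ and R = ∞.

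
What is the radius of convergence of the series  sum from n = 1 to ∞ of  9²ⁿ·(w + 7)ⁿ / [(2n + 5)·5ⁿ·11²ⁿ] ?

Ratio test: |a_{n+1}/a_n| = [(2n + 5)/(2(n+1) + 5)] · 81/(5·121) → 81/605 as n → ∞.
The series converges when 81/605 · |w + 7| < 1, giving R = 605/81.

R = 605/81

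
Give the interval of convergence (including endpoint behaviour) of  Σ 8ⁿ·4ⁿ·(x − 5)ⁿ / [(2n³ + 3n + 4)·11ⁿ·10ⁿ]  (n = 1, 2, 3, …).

[25/16, 135/16]

Apply the ratio test: |a_{n+1}| / |a_n| = [(2n³ + 3n + 4)/(2(n+1)³ + 3(n+1) + 4)] · 8·4/(11·10), which tends to 16/55 as n → ∞.
The series converges when 16/55 · |x − 5| < 1, giving R = 55/16.
Check x = 135/16: the series is dominated by a constant times Σ 1/n³, which converges (p = 3 > 1).
Check x = 25/16: the terms are on the order of 1/n³, so the series converges absolutely by comparison with the p-series (p = 3 > 1).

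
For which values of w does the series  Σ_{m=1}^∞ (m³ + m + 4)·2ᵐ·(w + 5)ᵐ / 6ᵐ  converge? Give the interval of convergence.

The ratio of consecutive coefficients is [((m+1)³ + (m+1) + 4)/(m³ + m + 4)] · 2/6 → 1/3.
Hence the series converges for |w + 5| < 1/(1/3) = 3, so the radius of convergence is 3.
Check w = -2: the m-th term does not approach 0; divergence by the term test.
Endpoint w = -8: the m-th term does not approach 0; divergence by the term test.

(-8, -2)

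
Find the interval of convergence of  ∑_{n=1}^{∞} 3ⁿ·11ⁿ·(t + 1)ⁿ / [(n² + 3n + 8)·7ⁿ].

By the ratio test, |a_{n+1}/a_n| = [(n² + 3n + 8)/((n+1)² + 3(n+1) + 8)] · 3·11/7 → 33/7.
The series converges when 33/7 · |t + 1| < 1, giving R = 7/33.
Endpoint t = -26/33: the terms are on the order of 1/n², so the series converges absolutely by comparison with the p-series (p = 2 > 1).
Check t = -40/33: the series is dominated by a constant times Σ 1/n², which converges (p = 2 > 1).

[-40/33, -26/33]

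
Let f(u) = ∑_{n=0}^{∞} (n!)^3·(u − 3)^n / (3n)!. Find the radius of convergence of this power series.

The ratio of consecutive coefficients is (n+1)³/[(3n+1)·(3n+2)·(3n+3)] → 1/27.
Hence the series converges for |u − 3| < 1/(1/27) = 27, so the radius of convergence is 27.

R = 27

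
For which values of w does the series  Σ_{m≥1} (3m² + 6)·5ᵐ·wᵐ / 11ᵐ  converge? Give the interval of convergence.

By the ratio test, |a_{m+1}/a_m| = [(3(m+1)² + 6)/(3m² + 6)] · 5/11 → 5/11.
Hence the series converges for |w| < 1/(5/11) = 11/5, so the radius of convergence is 11/5.
When w = 11/5, the m-th term does not approach 0; divergence by the term test.
When w = -11/5, the m-th term does not approach 0; divergence by the term test.

(-11/5, 11/5)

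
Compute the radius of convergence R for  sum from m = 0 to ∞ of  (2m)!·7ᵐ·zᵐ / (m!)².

R = 1/28

Apply the ratio test: |a_{m+1}| / |a_m| = (2m+1)·(2m+2)/(m+1)² · 7, which tends to 28 as m → ∞.
Hence the series converges for |z| < 1/(28) = 1/28, so the radius of convergence is 1/28.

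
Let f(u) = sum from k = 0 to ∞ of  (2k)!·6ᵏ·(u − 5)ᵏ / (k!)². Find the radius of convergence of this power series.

Apply the ratio test: |a_{k+1}| / |a_k| = (2k+1)·(2k+2)/(k+1)² · 6, which tends to 24 as k → ∞.
Hence the series converges for |u − 5| < 1/(24) = 1/24, so the radius of convergence is 1/24.

R = 1/24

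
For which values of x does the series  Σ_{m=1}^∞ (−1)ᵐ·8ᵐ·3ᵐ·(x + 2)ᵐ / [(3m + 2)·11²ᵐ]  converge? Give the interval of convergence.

(-169/24, 73/24]

The ratio of consecutive coefficients is [(3m + 2)/(3(m+1) + 2)] · 8·3/121 → 24/121.
Convergence for |x + 2| · 24/121 < 1, i.e. |x + 2| < 121/24. So R = 121/24.
When x = 73/24, the terms alternate in sign and decrease monotonically to 0 in absolute value (size ~ c/m), so the alternating series test gives convergence.
When x = -169/24, comparison with the harmonic series Σ 1/m shows the series diverges.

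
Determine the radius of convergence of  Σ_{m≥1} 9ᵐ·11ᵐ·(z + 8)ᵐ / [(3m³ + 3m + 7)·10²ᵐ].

Ratio test: |a_{m+1}/a_m| = [(3m³ + 3m + 7)/(3(m+1)³ + 3(m+1) + 7)] · 9·11/100 → 99/100 as m → ∞.
Hence the series converges for |z + 8| < 1/(99/100) = 100/99, so the radius of convergence is 100/99.

R = 100/99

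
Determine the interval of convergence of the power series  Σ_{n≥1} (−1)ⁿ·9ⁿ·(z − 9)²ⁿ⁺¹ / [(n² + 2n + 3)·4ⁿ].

[25/3, 29/3]

Ratio test: |a_{n+1}/a_n| = [(n² + 2n + 3)/((n+1)² + 2(n+1) + 3)] · 9/4 → 9/4 as n → ∞.
Successive powers of (z − 9) differ by 2, so the series converges when |z − 9|² · 9/4 < 1, i.e. |z − 9| < √(4/9) = 2/3. So R = 2/3.
Endpoint z = 29/3: the series is dominated by a constant times Σ 1/n², which converges (p = 2 > 1).
At z = 25/3: the terms are on the order of 1/n², so the series converges absolutely by comparison with the p-series (p = 2 > 1).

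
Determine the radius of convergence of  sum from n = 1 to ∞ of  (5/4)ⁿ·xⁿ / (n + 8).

R = 4/5

Apply the ratio test: |a_{n+1}| / |a_n| = [(n + 8)/((n+1) + 8)] · 5/4, which tends to 5/4 as n → ∞.
Convergence for |x| · 5/4 < 1, i.e. |x| < 4/5. So R = 4/5.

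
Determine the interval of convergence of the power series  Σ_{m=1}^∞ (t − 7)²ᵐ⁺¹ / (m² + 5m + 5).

[6, 8]

By the ratio test, |a_{m+1}/a_m| = (m² + 5m + 5)/((m+1)² + 5(m+1) + 5) → 1.
Since the exponent of (t − 7) increases by 2 each term, convergence requires |t − 7|² < 1, hence R = 1.
When t = 8, the series is dominated by a constant times Σ 1/m², which converges (p = 2 > 1).
At t = 6: absolute convergence follows by limit comparison with Σ 1/m².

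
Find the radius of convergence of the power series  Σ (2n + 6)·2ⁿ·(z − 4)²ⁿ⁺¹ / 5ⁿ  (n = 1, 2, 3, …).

Ratio test: |a_{n+1}/a_n| = [(2(n+1) + 6)/(2n + 6)] · 2/5 → 2/5 as n → ∞.
Since the exponent of (z − 4) increases by 2 each term, convergence requires |z − 4|² < 5/2, hence R = √10/2.

R = √10/2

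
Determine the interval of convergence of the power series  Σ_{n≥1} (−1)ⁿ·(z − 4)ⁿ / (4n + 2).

The ratio of consecutive coefficients is (4n + 2)/(4(n+1) + 2) → 1.
Convergence for |z − 4| < 1, so R = 1.
Check z = 5: an alternating series whose terms decrease to 0 in absolute value, so it converges by the Leibniz criterion.
When z = 3, the terms behave like c/n; limit comparison with the harmonic series gives divergence.

(3, 5]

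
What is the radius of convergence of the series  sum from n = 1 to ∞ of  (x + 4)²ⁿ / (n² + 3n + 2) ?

R = 1

By the ratio test, |a_{n+1}/a_n| = (n² + 3n + 2)/((n+1)² + 3(n+1) + 2) → 1.
Since the exponent of (x + 4) increases by 2 each term, convergence requires |x + 4|² < 1, hence R = 1.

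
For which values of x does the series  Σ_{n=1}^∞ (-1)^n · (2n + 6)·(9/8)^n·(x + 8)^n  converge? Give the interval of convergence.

Apply the ratio test: |a_{n+1}| / |a_n| = [(2(n+1) + 6)/(2n + 6)] · 9/8, which tends to 9/8 as n → ∞.
Convergence for |x + 8| · 9/8 < 1, i.e. |x + 8| < 8/9. So R = 8/9.
Endpoint x = -64/9: the terms do not tend to 0, so the series diverges.
At x = -80/9: the terms do not tend to 0, so the series diverges.

(-80/9, -64/9)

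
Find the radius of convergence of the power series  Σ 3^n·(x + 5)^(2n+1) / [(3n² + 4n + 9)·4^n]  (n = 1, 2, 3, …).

By the ratio test, |a_{n+1}/a_n| = [(3n² + 4n + 9)/(3(n+1)² + 4(n+1) + 9)] · 3/4 → 3/4.
Since the exponent of (x + 5) increases by 2 each term, convergence requires |x + 5|² < 4/3, hence R = 2√3/3.

R = 2√3/3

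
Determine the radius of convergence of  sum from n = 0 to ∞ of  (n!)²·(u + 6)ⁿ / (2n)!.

By the ratio test, |a_{n+1}/a_n| = (n+1)²/[(2n+1)·(2n+2)] → 1/4.
Hence the series converges for |u + 6| < 1/(1/4) = 4, so the radius of convergence is 4.

R = 4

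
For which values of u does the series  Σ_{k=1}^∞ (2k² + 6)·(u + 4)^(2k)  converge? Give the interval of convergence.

(-5, -3)

The ratio of consecutive coefficients is (2(k+1)² + 6)/(2k² + 6) → 1.
Since the exponent of (u + 4) increases by 2 each term, convergence requires |u + 4|² < 1, hence R = 1.
When u = -3, the terms do not tend to 0, so the series diverges.
Check u = -5: the k-th term does not approach 0; divergence by the term test.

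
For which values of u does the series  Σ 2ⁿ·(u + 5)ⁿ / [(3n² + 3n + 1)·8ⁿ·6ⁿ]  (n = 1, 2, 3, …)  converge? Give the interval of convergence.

[-29, 19]

By the ratio test, |a_{n+1}/a_n| = [(3n² + 3n + 1)/(3(n+1)² + 3(n+1) + 1)] · 2/(8·6) → 1/24.
Convergence for |u + 5| · 1/24 < 1, i.e. |u + 5| < 24. So R = 24.
When u = 19, absolute convergence follows by limit comparison with Σ 1/n².
At u = -29: absolute convergence follows by limit comparison with Σ 1/n².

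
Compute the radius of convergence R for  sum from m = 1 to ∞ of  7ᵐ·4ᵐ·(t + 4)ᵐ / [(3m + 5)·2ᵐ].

By the ratio test, |a_{m+1}/a_m| = [(3m + 5)/(3(m+1) + 5)] · 7·4/2 → 14.
The series converges when 14 · |t + 4| < 1, giving R = 1/14.

R = 1/14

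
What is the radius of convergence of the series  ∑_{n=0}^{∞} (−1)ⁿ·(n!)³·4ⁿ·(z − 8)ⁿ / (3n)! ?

R = 27/4

Ratio test: |a_{n+1}/a_n| = (n+1)³/[(3n+1)·(3n+2)·(3n+3)] · 4 → 4/27 as n → ∞.
The series converges when 4/27 · |z − 8| < 1, giving R = 27/4.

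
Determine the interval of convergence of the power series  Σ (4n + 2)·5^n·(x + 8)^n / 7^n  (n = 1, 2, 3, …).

The ratio of consecutive coefficients is [(4(n+1) + 2)/(4n + 2)] · 5/7 → 5/7.
Hence the series converges for |x + 8| < 1/(5/7) = 7/5, so the radius of convergence is 7/5.
Endpoint x = -33/5: the n-th term does not approach 0; divergence by the term test.
When x = -47/5, the terms do not tend to 0, so the series diverges.

(-47/5, -33/5)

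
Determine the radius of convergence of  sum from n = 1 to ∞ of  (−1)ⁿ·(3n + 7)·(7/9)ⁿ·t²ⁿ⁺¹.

Apply the ratio test: |a_{n+1}| / |a_n| = [(3(n+1) + 7)/(3n + 7)] · 7/9, which tends to 7/9 as n → ∞.
Writing y = t², the series in y has radius 9/7, so |t| < √(9/7) and R = 3√7/7.

R = 3√7/7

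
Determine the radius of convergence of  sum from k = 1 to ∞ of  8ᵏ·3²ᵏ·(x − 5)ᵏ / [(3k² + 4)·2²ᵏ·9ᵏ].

The ratio of consecutive coefficients is [(3k² + 4)/(3(k+1)² + 4)] · 8·9/(4·9) → 2.
Thus R = 1/(2) = 1/2.

R = 1/2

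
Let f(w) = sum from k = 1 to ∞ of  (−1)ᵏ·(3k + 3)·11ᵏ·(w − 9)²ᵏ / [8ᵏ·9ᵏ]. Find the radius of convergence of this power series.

R = 6√22/11

Apply the ratio test: |a_{k+1}| / |a_k| = [(3(k+1) + 3)/(3k + 3)] · 11/(8·9), which tends to 11/72 as k → ∞.
Writing y = (w − 9)², the series in y has radius 72/11, so |w − 9| < √(72/11) and R = 6√22/11.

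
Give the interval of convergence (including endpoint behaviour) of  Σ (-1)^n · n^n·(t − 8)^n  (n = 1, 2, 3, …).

Applying the root test, |a_n|^(1/n) = n → ∞.
Since the n-th root of |a_n| is unbounded, the series converges only at t = 8; R = 0.

{8}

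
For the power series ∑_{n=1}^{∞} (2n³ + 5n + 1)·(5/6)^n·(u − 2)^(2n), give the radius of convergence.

R = √30/5

By the ratio test, |a_{n+1}/a_n| = [(2(n+1)³ + 5(n+1) + 1)/(2n³ + 5n + 1)] · 5/6 → 5/6.
Successive powers of (u − 2) differ by 2, so the series converges when |u − 2|² · 5/6 < 1, i.e. |u − 2| < √(6/5). So R = √30/5.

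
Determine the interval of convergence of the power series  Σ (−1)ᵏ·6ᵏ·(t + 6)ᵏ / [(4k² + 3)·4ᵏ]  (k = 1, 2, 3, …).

Apply the ratio test: |a_{k+1}| / |a_k| = [(4k² + 3)/(4(k+1)² + 3)] · 6/4, which tends to 3/2 as k → ∞.
Convergence for |t + 6| · 3/2 < 1, i.e. |t + 6| < 2/3. So R = 2/3.
Check t = -16/3: the series is dominated by a constant times Σ 1/k², which converges (p = 2 > 1).
At t = -20/3: absolute convergence follows by limit comparison with Σ 1/k².

[-20/3, -16/3]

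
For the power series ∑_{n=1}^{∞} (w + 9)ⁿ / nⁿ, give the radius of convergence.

By the Cauchy root test, |a_n|^(1/n) = 1/n → 0.
The limit is 0 for every w, so R = ∞.

R = ∞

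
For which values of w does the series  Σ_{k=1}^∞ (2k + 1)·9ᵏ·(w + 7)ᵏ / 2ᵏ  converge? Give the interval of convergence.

(-65/9, -61/9)

By the ratio test, |a_{k+1}/a_k| = [(2(k+1) + 1)/(2k + 1)] · 9/2 → 9/2.
Hence the series converges for |w + 7| < 1/(9/2) = 2/9, so the radius of convergence is 2/9.
Endpoint w = -61/9: the terms do not tend to 0, so the series diverges.
When w = -65/9, the terms have absolute value of order k, which does not tend to 0, so the series diverges by the divergence test.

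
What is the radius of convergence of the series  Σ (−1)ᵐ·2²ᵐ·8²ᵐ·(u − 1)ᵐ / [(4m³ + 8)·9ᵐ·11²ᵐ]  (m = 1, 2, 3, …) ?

R = 1089/256

The ratio of consecutive coefficients is [(4m³ + 8)/(4(m+1)³ + 8)] · 4·64/(9·121) → 256/1089.
The series converges when 256/1089 · |u − 1| < 1, giving R = 1089/256.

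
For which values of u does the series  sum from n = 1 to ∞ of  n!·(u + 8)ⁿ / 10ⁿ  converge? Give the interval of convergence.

The ratio of consecutive coefficients is (n+1) · 1/10 → ∞.
Since the ratio → ∞, the series diverges for every u ≠ -8, and R = 0.

{-8}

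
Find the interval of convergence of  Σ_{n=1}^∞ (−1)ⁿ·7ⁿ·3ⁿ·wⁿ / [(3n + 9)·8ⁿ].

(-8/21, 8/21]

Ratio test: |a_{n+1}/a_n| = [(3n + 9)/(3(n+1) + 9)] · 7·3/8 → 21/8 as n → ∞.
Hence the series converges for |w| < 1/(21/8) = 8/21, so the radius of convergence is 8/21.
When w = 8/21, convergence follows from the alternating series test (terms decrease monotonically to 0).
Check w = -8/21: the terms are asymptotic to a nonzero constant times 1/n, so the series diverges by limit comparison with Σ 1/n.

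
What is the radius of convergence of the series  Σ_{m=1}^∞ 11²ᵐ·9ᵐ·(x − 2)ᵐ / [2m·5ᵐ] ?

R = 5/1089

The ratio of consecutive coefficients is [2m/2(m+1)] · 121·9/5 → 1089/5.
Convergence for |x − 2| · 1089/5 < 1, i.e. |x − 2| < 5/1089. So R = 5/1089.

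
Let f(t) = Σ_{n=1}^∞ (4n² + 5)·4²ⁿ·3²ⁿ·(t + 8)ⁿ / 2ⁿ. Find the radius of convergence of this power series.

The ratio of consecutive coefficients is [(4(n+1)² + 5)/(4n² + 5)] · 16·9/2 → 72.
Hence the series converges for |t + 8| < 1/(72) = 1/72, so the radius of convergence is 1/72.

R = 1/72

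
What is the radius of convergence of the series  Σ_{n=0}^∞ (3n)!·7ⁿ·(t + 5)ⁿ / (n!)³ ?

The ratio of consecutive coefficients is (3n+1)·(3n+2)·(3n+3)/(n+1)³ · 7 → 189.
Hence the series converges for |t + 5| < 1/(189) = 1/189, so the radius of convergence is 1/189.

R = 1/189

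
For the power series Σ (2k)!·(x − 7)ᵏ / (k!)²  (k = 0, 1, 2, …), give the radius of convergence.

R = 1/4

Apply the ratio test: |a_{k+1}| / |a_k| = (2k+1)·(2k+2)/(k+1)², which tends to 4 as k → ∞.
Convergence for |x − 7| · 4 < 1, i.e. |x − 7| < 1/4. So R = 1/4.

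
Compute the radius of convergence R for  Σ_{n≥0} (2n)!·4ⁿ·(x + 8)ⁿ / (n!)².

R = 1/16

The ratio of consecutive coefficients is (2n+1)·(2n+2)/(n+1)² · 4 → 16.
Convergence for |x + 8| · 16 < 1, i.e. |x + 8| < 1/16. So R = 1/16.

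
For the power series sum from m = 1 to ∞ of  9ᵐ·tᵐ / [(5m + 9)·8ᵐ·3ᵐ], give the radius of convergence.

The ratio of consecutive coefficients is [(5m + 9)/(5(m+1) + 9)] · 9/(8·3) → 3/8.
Hence the series converges for |t| < 1/(3/8) = 8/3, so the radius of convergence is 8/3.

R = 8/3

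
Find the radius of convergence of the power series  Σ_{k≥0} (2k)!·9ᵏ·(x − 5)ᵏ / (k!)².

R = 1/36

By the ratio test, |a_{k+1}/a_k| = (2k+1)·(2k+2)/(k+1)² · 9 → 36.
The series converges when 36 · |x − 5| < 1, giving R = 1/36.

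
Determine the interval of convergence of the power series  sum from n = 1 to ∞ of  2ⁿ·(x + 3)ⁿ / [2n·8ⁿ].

The ratio of consecutive coefficients is [2n/2(n+1)] · 2/8 → 1/4.
Thus R = 1/(1/4) = 4.
At x = 1: comparison with the harmonic series Σ 1/n shows the series diverges.
Check x = -7: an alternating series whose terms decrease to 0 in absolute value, so it converges by the Leibniz criterion.

[-7, 1)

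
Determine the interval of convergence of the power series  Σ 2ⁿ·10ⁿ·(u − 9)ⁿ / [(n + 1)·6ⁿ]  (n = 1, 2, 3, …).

The ratio of consecutive coefficients is [(n + 1)/((n+1) + 1)] · 2·10/6 → 10/3.
Hence the series converges for |u − 9| < 1/(10/3) = 3/10, so the radius of convergence is 3/10.
Check u = 93/10: the terms are asymptotic to a nonzero constant times 1/n, so the series diverges by limit comparison with Σ 1/n.
At u = 87/10: an alternating series whose terms decrease to 0 in absolute value, so it converges by the Leibniz criterion.

[87/10, 93/10)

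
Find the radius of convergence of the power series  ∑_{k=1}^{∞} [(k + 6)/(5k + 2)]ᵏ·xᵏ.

R = 5

By the Cauchy root test, |a_k|^(1/k) = (k + 6)/(5k + 2) → 1/5.
Convergence for |x| · 1/5 < 1, i.e. |x| < 5. So R = 5.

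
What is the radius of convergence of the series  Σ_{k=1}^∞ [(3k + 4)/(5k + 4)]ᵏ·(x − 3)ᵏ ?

R = 5/3

Root test: |a_k|^(1/k) = (3k + 4)/(5k + 4) → 3/5.
Convergence for |x − 3| · 3/5 < 1, i.e. |x − 3| < 5/3. So R = 5/3.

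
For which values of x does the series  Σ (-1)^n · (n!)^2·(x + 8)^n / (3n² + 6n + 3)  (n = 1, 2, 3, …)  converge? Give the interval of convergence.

By the ratio test, |a_{n+1}/a_n| = (n+1)² · (3n² + 6n + 3)/(3(n+1)² + 6(n+1) + 3) → ∞.
Since the ratio → ∞, the series diverges for every x ≠ -8, and R = 0.

{-8}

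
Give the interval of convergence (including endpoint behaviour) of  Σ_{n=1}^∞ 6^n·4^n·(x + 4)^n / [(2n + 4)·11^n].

Apply the ratio test: |a_{n+1}| / |a_n| = [(2n + 4)/(2(n+1) + 4)] · 6·4/11, which tends to 24/11 as n → ∞.
Thus R = 1/(24/11) = 11/24.
Check x = -85/24: comparison with the harmonic series Σ 1/n shows the series diverges.
Endpoint x = -107/24: convergence follows from the alternating series test (terms decrease monotonically to 0).

[-107/24, -85/24)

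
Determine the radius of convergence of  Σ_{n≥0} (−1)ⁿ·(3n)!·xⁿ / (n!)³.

R = 1/27

By the ratio test, |a_{n+1}/a_n| = (3n+1)·(3n+2)·(3n+3)/(n+1)³ → 27.
Convergence for |x| · 27 < 1, i.e. |x| < 1/27. So R = 1/27.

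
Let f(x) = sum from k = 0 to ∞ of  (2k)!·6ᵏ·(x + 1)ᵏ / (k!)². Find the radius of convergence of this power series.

The ratio of consecutive coefficients is (2k+1)·(2k+2)/(k+1)² · 6 → 24.
The series converges when 24 · |x + 1| < 1, giving R = 1/24.

R = 1/24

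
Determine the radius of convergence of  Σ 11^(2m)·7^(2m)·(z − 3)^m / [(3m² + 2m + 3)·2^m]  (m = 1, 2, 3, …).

The ratio of consecutive coefficients is [(3m² + 2m + 3)/(3(m+1)² + 2(m+1) + 3)] · 121·49/2 → 5929/2.
Thus R = 1/(5929/2) = 2/5929.

R = 2/5929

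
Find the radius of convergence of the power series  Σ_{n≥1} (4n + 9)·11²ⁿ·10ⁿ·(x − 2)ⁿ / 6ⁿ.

Ratio test: |a_{n+1}/a_n| = [(4(n+1) + 9)/(4n + 9)] · 121·10/6 → 605/3 as n → ∞.
Convergence for |x − 2| · 605/3 < 1, i.e. |x − 2| < 3/605. So R = 3/605.

R = 3/605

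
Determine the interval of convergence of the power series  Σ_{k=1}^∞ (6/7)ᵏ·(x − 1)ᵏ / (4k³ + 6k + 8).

[-1/6, 13/6]

By the ratio test, |a_{k+1}/a_k| = [(4k³ + 6k + 8)/(4(k+1)³ + 6(k+1) + 8)] · 6/7 → 6/7.
Convergence for |x − 1| · 6/7 < 1, i.e. |x − 1| < 7/6. So R = 7/6.
At x = 13/6: the series is dominated by a constant times Σ 1/k³, which converges (p = 3 > 1).
Endpoint x = -1/6: absolute convergence follows by limit comparison with Σ 1/k³.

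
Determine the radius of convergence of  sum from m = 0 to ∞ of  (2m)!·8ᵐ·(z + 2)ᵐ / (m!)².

By the ratio test, |a_{m+1}/a_m| = (2m+1)·(2m+2)/(m+1)² · 8 → 32.
Convergence for |z + 2| · 32 < 1, i.e. |z + 2| < 1/32. So R = 1/32.

R = 1/32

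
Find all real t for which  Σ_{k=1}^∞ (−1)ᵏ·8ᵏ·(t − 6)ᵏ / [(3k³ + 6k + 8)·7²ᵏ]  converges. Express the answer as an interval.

By the ratio test, |a_{k+1}/a_k| = [(3k³ + 6k + 8)/(3(k+1)³ + 6(k+1) + 8)] · 8/49 → 8/49.
Hence the series converges for |t − 6| < 1/(8/49) = 49/8, so the radius of convergence is 49/8.
When t = 97/8, the terms are on the order of 1/k³, so the series converges absolutely by comparison with the p-series (p = 3 > 1).
Check t = -1/8: the terms are on the order of 1/k³, so the series converges absolutely by comparison with the p-series (p = 3 > 1).

[-1/8, 97/8]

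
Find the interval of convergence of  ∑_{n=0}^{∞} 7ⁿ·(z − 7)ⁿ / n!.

(−∞, ∞)

By the ratio test, |a_{n+1}/a_n| = 7 · 1/(n+1) → 0.
Since the limit is 0 < 1 for every z, the series converges on all of ℝ and R = ∞.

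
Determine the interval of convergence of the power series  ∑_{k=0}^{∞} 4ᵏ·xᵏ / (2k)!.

The ratio of consecutive coefficients is 4 · 1/[(2k+1)·(2k+2)] → 0.
The limit is 0, so the series converges for all x; R = ∞.

(−∞, ∞)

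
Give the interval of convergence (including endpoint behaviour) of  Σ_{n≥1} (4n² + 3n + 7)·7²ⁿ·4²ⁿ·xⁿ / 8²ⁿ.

The ratio of consecutive coefficients is [(4(n+1)² + 3(n+1) + 7)/(4n² + 3n + 7)] · 49·16/64 → 49/4.
The series converges when 49/4 · |x| < 1, giving R = 4/49.
Endpoint x = 4/49: the terms do not tend to 0, so the series diverges.
Check x = -4/49: the terms do not tend to 0, so the series diverges.

(-4/49, 4/49)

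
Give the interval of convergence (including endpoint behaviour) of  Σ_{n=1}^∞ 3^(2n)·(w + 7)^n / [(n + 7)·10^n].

The ratio of consecutive coefficients is [(n + 7)/((n+1) + 7)] · 9/10 → 9/10.
The series converges when 9/10 · |w + 7| < 1, giving R = 10/9.
Endpoint w = -53/9: the terms are asymptotic to a nonzero constant times 1/n, so the series diverges by limit comparison with Σ 1/n.
Check w = -73/9: an alternating series whose terms decrease to 0 in absolute value, so it converges by the Leibniz criterion.

[-73/9, -53/9)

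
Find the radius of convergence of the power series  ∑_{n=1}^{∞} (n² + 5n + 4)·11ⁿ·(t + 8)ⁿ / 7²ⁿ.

Apply the ratio test: |a_{n+1}| / |a_n| = [((n+1)² + 5(n+1) + 4)/(n² + 5n + 4)] · 11/49, which tends to 11/49 as n → ∞.
Thus R = 1/(11/49) = 49/11.

R = 49/11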